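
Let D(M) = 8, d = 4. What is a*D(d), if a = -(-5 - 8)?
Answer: 104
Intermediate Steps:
a = 13 (a = -1*(-13) = 13)
a*D(d) = 13*8 = 104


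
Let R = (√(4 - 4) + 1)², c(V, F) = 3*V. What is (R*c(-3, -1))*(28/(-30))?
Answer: 42/5 ≈ 8.4000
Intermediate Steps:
R = 1 (R = (√0 + 1)² = (0 + 1)² = 1² = 1)
(R*c(-3, -1))*(28/(-30)) = (1*(3*(-3)))*(28/(-30)) = (1*(-9))*(28*(-1/30)) = -9*(-14/15) = 42/5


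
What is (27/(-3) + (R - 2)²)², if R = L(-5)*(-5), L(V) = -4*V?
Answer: 108056025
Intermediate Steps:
R = -100 (R = -4*(-5)*(-5) = 20*(-5) = -100)
(27/(-3) + (R - 2)²)² = (27/(-3) + (-100 - 2)²)² = (27*(-⅓) + (-102)²)² = (-9 + 10404)² = 10395² = 108056025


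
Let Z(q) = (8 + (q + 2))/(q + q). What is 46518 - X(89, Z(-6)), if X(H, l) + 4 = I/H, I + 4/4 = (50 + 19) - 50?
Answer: 4140440/89 ≈ 46522.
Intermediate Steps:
I = 18 (I = -1 + ((50 + 19) - 50) = -1 + (69 - 50) = -1 + 19 = 18)
Z(q) = (10 + q)/(2*q) (Z(q) = (8 + (2 + q))/((2*q)) = (10 + q)*(1/(2*q)) = (10 + q)/(2*q))
X(H, l) = -4 + 18/H
46518 - X(89, Z(-6)) = 46518 - (-4 + 18/89) = 46518 - 1*(-338/89) = 46518 + 338/89 = 4140440/89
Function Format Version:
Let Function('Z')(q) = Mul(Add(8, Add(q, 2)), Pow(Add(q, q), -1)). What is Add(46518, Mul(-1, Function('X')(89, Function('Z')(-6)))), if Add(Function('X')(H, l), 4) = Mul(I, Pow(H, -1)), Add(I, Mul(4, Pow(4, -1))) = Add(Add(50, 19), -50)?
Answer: Rational(4140440, 89) ≈ 46522.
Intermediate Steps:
I = 18 (I = Add(-1, Add(Add(50, 19), -50)) = Add(-1, Add(69, -50)) = Add(-1, 19) = 18)
Function('Z')(q) = Mul(Rational(1, 2), Pow(q, -1), Add(10, q)) (Function('Z')(q) = Mul(Add(8, Add(2, q)), Pow(Mul(2, q), -1)) = Mul(Add(10, q), Mul(Rational(1, 2), Pow(q, -1))) = Mul(Rational(1, 2), Pow(q, -1), Add(10, q)))
Function('X')(H, l) = Add(-4, Mul(18, Pow(H, -1)))
Add(46518, Mul(-1, Function('X')(89, Function('Z')(-6)))) = Add(46518, Mul(-1, Add(-4, Mul(18, Pow(89, -1))))) = Add(46518, Mul(-1, Add(-4, Mul(18, Rational(1, 89))))) = Add(46518, Mul(-1, Add(-4, Rational(18, 89)))) = Add(46518, Mul(-1, Rational(-338, 89))) = Add(46518, Rational(338, 89)) = Rational(4140440, 89)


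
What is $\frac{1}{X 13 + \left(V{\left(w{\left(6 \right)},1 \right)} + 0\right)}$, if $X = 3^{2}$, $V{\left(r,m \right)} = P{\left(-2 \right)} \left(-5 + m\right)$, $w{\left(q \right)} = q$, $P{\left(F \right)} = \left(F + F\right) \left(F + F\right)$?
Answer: $\frac{1}{53} \approx 0.018868$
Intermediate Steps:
$P{\left(F \right)} = 4 F^{2}$ ($P{\left(F \right)} = 2 F 2 F = 4 F^{2}$)
$V{\left(r,m \right)} = -80 + 16 m$ ($V{\left(r,m \right)} = 4 \left(-2\right)^{2} \left(-5 + m\right) = 4 \cdot 4 \left(-5 + m\right) = 16 \left(-5 + m\right) = -80 + 16 m$)
$X = 9$
$\frac{1}{X 13 + \left(V{\left(w{\left(6 \right)},1 \right)} + 0\right)} = \frac{1}{9 \cdot 13 + \left(\left(-80 + 16 \cdot 1\right) + 0\right)} = \frac{1}{117 + \left(\left(-80 + 16\right) + 0\right)} = \frac{1}{117 + \left(-64 + 0\right)} = \frac{1}{117 - 64} = \frac{1}{53}$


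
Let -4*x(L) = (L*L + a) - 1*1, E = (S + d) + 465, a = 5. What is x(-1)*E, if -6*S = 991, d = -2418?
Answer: 63545/24 ≈ 2647.7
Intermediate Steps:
S = -991/6 (S = -⅙*991 = -991/6 ≈ -165.17)
E = -12709/6 (E = (-991/6 - 2418) + 465 = -15499/6 + 465 = -12709/6 ≈ -2118.2)
x(L) = -1 - L²/4 (x(L) = -((L*L + 5) - 1*1)/4 = -((L² + 5) - 1)/4 = -((5 + L²) - 1)/4 = -(4 + L²)/4 = -1 - L²/4)
x(-1)*E = (-1 - ¼*(-1)²)*(-12709/6) = (-1 - ¼*1)*(-12709/6) = (-1 - ¼)*(-12709/6) = -5/4*(-12709/6) = 63545/24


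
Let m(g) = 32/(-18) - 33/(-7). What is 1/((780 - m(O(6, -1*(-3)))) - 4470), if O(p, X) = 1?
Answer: -63/232655 ≈ -0.00027079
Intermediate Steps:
m(g) = 185/63 (m(g) = 32*(-1/18) - 33*(-1/7) = -16/9 + 33/7 = 185/63)
1/((780 - m(O(6, -1*(-3)))) - 4470) = 1/((780 - 1*185/63) - 4470) = 1/((780 - 185/63) - 4470) = 1/(48955/63 - 4470) = 1/(-232655/63) = -63/232655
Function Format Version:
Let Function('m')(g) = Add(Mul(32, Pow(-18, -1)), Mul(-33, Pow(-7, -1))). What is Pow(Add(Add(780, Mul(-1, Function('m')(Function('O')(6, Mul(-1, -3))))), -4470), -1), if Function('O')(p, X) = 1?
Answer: Rational(-63, 232655) ≈ -0.00027079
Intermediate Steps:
Function('m')(g) = Rational(185, 63) (Function('m')(g) = Add(Mul(32, Rational(-1, 18)), Mul(-33, Rational(-1, 7))) = Add(Rational(-16, 9), Rational(33, 7)) = Rational(185, 63))
Pow(Add(Add(780, Mul(-1, Function('m')(Function('O')(6, Mul(-1, -3))))), -4470), -1) = Pow(Add(Add(780, Mul(-1, Rational(185, 63))), -4470), -1) = Pow(Add(Add(780, Rational(-185, 63)), -4470), -1) = Pow(Add(Rational(48955, 63), -4470), -1) = Pow(Rational(-232655, 63), -1) = Rational(-63, 232655)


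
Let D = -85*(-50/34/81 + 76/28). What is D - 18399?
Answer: -10562173/567 ≈ -18628.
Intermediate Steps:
D = -129940/567 (D = -85*(-50*1/34*(1/81) + 76*(1/28)) = -85*(-25/17*1/81 + 19/7) = -85*(-25/1377 + 19/7) = -85*25988/9639 = -129940/567 ≈ -229.17)
D - 18399 = -129940/567 - 18399 = -10562173/567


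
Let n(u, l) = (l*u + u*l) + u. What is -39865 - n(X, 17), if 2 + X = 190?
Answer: -46445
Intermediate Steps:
X = 188 (X = -2 + 190 = 188)
n(u, l) = u + 2*l*u (n(u, l) = (l*u + l*u) + u = 2*l*u + u = u + 2*l*u)
-39865 - n(X, 17) = -39865 - 188*(1 + 2*17) = -39865 - 188*(1 + 34) = -39865 - 188*35 = -39865 - 1*6580 = -39865 - 6580 = -46445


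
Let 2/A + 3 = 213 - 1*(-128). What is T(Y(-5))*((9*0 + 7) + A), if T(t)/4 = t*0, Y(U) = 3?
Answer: 0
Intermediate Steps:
A = 1/169 (A = 2/(-3 + (213 - 1*(-128))) = 2/(-3 + (213 + 128)) = 2/(-3 + 341) = 2/338 = 2*(1/338) = 1/169 ≈ 0.0059172)
T(t) = 0 (T(t) = 4*(t*0) = 4*0 = 0)
T(Y(-5))*((9*0 + 7) + A) = 0*((9*0 + 7) + 1/169) = 0*((0 + 7) + 1/169) = 0*(7 + 1/169) = 0*(1184/169) = 0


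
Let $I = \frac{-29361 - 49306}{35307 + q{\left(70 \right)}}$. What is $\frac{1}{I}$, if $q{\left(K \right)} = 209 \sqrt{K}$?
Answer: $- \frac{35307}{78667} - \frac{209 \sqrt{70}}{78667} \approx -0.47104$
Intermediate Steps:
$I = - \frac{78667}{35307 + 209 \sqrt{70}}$ ($I = \frac{-29361 - 49306}{35307 + 209 \sqrt{70}} = - \frac{78667}{35307 + 209 \sqrt{70}} \approx -2.1229$)
$\frac{1}{I} = \frac{1}{- \frac{2777495769}{1243526579} + \frac{16441403 \sqrt{70}}{1243526579}}$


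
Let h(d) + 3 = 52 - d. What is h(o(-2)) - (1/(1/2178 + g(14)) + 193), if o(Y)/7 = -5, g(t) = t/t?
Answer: -239689/2179 ≈ -110.00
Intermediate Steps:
g(t) = 1
o(Y) = -35 (o(Y) = 7*(-5) = -35)
h(d) = 49 - d (h(d) = -3 + (52 - d) = 49 - d)
h(o(-2)) - (1/(1/2178 + g(14)) + 193) = (49 - 1*(-35)) - (1/(1/2178 + 1) + 193) = (49 + 35) - (1/(1/2178 + 1) + 193) = 84 - (1/(2179/2178) + 193) = 84 - (2178/2179 + 193) = 84 - 1*422725/2179 = 84 - 422725/2179 = -239689/2179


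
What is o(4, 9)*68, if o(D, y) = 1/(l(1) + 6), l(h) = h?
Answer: 68/7 ≈ 9.7143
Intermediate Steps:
o(D, y) = ⅐ (o(D, y) = 1/(1 + 6) = 1/7 = ⅐)
o(4, 9)*68 = (⅐)*68 = 68/7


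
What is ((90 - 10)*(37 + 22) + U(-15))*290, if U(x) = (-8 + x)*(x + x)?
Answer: 1568900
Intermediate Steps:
U(x) = 2*x*(-8 + x) (U(x) = (-8 + x)*(2*x) = 2*x*(-8 + x))
((90 - 10)*(37 + 22) + U(-15))*290 = ((90 - 10)*(37 + 22) + 2*(-15)*(-8 - 15))*290 = (80*59 + 2*(-15)*(-23))*290 = (4720 + 690)*290 = 5410*290 = 1568900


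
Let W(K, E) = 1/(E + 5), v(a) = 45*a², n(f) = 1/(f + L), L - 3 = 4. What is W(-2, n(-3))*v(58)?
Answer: 201840/7 ≈ 28834.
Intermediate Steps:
L = 7 (L = 3 + 4 = 7)
n(f) = 1/(7 + f) (n(f) = 1/(f + 7) = 1/(7 + f))
W(K, E) = 1/(5 + E)
W(-2, n(-3))*v(58) = (45*58²)/(5 + 1/(7 - 3)) = (45*3364)/(5 + 1/4) = 151380/(5 + ¼) = 151380/(21/4) = (4/21)*151380 = 201840/7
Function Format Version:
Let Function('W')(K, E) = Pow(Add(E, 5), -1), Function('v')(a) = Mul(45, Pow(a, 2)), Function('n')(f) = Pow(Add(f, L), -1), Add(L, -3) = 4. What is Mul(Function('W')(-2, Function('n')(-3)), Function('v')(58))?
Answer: Rational(201840, 7) ≈ 28834.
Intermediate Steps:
L = 7 (L = Add(3, 4) = 7)
Function('n')(f) = Pow(Add(7, f), -1) (Function('n')(f) = Pow(Add(f, 7), -1) = Pow(Add(7, f), -1))
Function('W')(K, E) = Pow(Add(5, E), -1)
Mul(Function('W')(-2, Function('n')(-3)), Function('v')(58)) = Mul(Pow(Add(5, Pow(Add(7, -3), -1)), -1), Mul(45, Pow(58, 2))) = Mul(Pow(Add(5, Pow(4, -1)), -1), Mul(45, 3364)) = Mul(Pow(Add(5, Rational(1, 4)), -1), 151380) = Mul(Pow(Rational(21, 4), -1), 151380) = Mul(Rational(4, 21), 151380) = Rational(201840, 7)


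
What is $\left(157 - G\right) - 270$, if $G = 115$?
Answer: $-228$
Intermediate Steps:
$\left(157 - G\right) - 270 = \left(157 - 115\right) - 270 = 42 - 270 = -228$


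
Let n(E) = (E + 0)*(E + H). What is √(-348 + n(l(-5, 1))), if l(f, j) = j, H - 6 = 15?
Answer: I*√326 ≈ 18.055*I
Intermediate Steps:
H = 21 (H = 6 + 15 = 21)
n(E) = E*(21 + E) (n(E) = (E + 0)*(E + 21) = E*(21 + E))
√(-348 + n(l(-5, 1))) = √(-348 + 1*(21 + 1)) = √(-348 + 1*22) = √(-348 + 22) = √(-326) = I*√326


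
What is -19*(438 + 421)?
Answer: -16321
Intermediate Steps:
-19*(438 + 421) = -19*859 = -16321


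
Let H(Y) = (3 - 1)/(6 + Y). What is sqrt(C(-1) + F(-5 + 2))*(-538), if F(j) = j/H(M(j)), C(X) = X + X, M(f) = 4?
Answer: -538*I*sqrt(17) ≈ -2218.2*I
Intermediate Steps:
H(Y) = 2/(6 + Y)
C(X) = 2*X
F(j) = 5*j (F(j) = j/((2/(6 + 4))) = j/((2/10)) = j/((2*(1/10))) = j/(1/5) = j*5 = 5*j)
sqrt(C(-1) + F(-5 + 2))*(-538) = sqrt(2*(-1) + 5*(-5 + 2))*(-538) = sqrt(-2 + 5*(-3))*(-538) = sqrt(-2 - 15)*(-538) = sqrt(-17)*(-538) = (I*sqrt(17))*(-538) = -538*I*sqrt(17)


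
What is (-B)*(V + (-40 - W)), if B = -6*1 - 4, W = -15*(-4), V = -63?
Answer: -1630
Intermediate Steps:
W = 60
B = -10 (B = -6 - 4 = -10)
(-B)*(V + (-40 - W)) = (-1*(-10))*(-63 + (-40 - 1*60)) = 10*(-63 + (-40 - 60)) = 10*(-63 - 100) = 10*(-163) = -1630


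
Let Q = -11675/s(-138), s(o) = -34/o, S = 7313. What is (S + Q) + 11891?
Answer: -479107/17 ≈ -28183.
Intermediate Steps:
Q = -805575/17 (Q = -11675/((-34/(-138))) = -11675/((-34*(-1/138))) = -11675/17/69 = -11675*69/17 = -805575/17 ≈ -47387.)
(S + Q) + 11891 = (7313 - 805575/17) + 11891 = -681254/17 + 11891 = -479107/17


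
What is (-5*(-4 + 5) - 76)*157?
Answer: -12717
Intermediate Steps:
(-5*(-4 + 5) - 76)*157 = (-5*1 - 76)*157 = (-5 - 76)*157 = -81*157 = -12717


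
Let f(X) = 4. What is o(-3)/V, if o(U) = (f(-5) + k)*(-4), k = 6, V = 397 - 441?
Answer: 10/11 ≈ 0.90909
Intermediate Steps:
V = -44
o(U) = -40 (o(U) = (4 + 6)*(-4) = 10*(-4) = -40)
o(-3)/V = -40/(-44) = -40*(-1/44) = 10/11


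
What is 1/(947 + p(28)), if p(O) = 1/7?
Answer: 7/6630 ≈ 0.0010558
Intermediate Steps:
p(O) = ⅐
1/(947 + p(28)) = 1/(947 + ⅐) = 1/(6630/7) = 7/6630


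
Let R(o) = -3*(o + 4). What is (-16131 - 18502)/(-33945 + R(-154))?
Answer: 34633/33495 ≈ 1.0340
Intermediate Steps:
R(o) = -12 - 3*o (R(o) = -3*(4 + o) = -12 - 3*o)
(-16131 - 18502)/(-33945 + R(-154)) = (-16131 - 18502)/(-33945 + (-12 - 3*(-154))) = -34633/(-33945 + (-12 + 462)) = -34633/(-33945 + 450) = -34633/(-33495) = -34633*(-1/33495) = 34633/33495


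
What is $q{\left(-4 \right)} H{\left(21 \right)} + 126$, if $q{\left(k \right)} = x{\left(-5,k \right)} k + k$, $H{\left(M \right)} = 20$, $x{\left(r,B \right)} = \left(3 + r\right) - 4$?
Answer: $526$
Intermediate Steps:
$x{\left(r,B \right)} = -1 + r$
$q{\left(k \right)} = - 5 k$ ($q{\left(k \right)} = \left(-1 - 5\right) k + k = - 6 k + k = - 5 k$)
$q{\left(-4 \right)} H{\left(21 \right)} + 126 = \left(-5\right) \left(-4\right) 20 + 126 = 20 \cdot 20 + 126 = 400 + 126 = 526$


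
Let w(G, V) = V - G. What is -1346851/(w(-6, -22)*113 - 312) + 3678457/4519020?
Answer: 304712246743/479016120 ≈ 636.12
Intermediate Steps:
-1346851/(w(-6, -22)*113 - 312) + 3678457/4519020 = -1346851/((-22 - 1*(-6))*113 - 312) + 3678457/4519020 = -1346851/((-22 + 6)*113 - 312) + 3678457*(1/4519020) = -1346851/(-16*113 - 312) + 3678457/4519020 = -1346851/(-1808 - 312) + 3678457/4519020 = -1346851/(-2120) + 3678457/4519020 = -1346851*(-1/2120) + 3678457/4519020 = 1346851/2120 + 3678457/4519020 = 304712246743/479016120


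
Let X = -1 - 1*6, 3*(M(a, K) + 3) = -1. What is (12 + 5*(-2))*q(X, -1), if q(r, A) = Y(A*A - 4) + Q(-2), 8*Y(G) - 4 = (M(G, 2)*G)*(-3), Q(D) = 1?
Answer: -9/2 ≈ -4.5000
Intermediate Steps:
M(a, K) = -10/3 (M(a, K) = -3 + (⅓)*(-1) = -3 - ⅓ = -10/3)
Y(G) = ½ + 5*G/4 (Y(G) = ½ + (-10*G/3*(-3))/8 = ½ + (10*G)/8 = ½ + 5*G/4)
X = -7 (X = -1 - 6 = -7)
q(r, A) = -7/2 + 5*A²/4 (q(r, A) = (½ + 5*(A*A - 4)/4) + 1 = (½ + 5*(A² - 4)/4) + 1 = (½ + 5*(-4 + A²)/4) + 1 = (½ + (-5 + 5*A²/4)) + 1 = (-9/2 + 5*A²/4) + 1 = -7/2 + 5*A²/4)
(12 + 5*(-2))*q(X, -1) = (12 + 5*(-2))*(-7/2 + (5/4)*(-1)²) = (12 - 10)*(-7/2 + (5/4)*1) = 2*(-7/2 + 5/4) = 2*(-9/4) = -9/2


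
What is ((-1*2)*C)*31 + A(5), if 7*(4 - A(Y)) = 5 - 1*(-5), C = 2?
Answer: -850/7 ≈ -121.43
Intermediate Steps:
A(Y) = 18/7 (A(Y) = 4 - (5 - 1*(-5))/7 = 4 - (5 + 5)/7 = 4 - ⅐*10 = 4 - 10/7 = 18/7)
((-1*2)*C)*31 + A(5) = (-1*2*2)*31 + 18/7 = -2*2*31 + 18/7 = -4*31 + 18/7 = -124 + 18/7 = -850/7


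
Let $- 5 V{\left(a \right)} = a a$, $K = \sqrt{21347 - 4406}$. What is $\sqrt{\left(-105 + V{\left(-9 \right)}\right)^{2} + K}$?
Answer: $\frac{\sqrt{367236 + 25 \sqrt{16941}}}{5} \approx 121.74$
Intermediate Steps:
$K = \sqrt{16941} \approx 130.16$
$V{\left(a \right)} = - \frac{a^{2}}{5}$ ($V{\left(a \right)} = - \frac{a a}{5} = - \frac{a^{2}}{5}$)
$\sqrt{\left(-105 + V{\left(-9 \right)}\right)^{2} + K} = \sqrt{\left(-105 - \frac{\left(-9\right)^{2}}{5}\right)^{2} + \sqrt{16941}} = \sqrt{\left(-105 - \frac{81}{5}\right)^{2} + \sqrt{16941}} = \sqrt{\left(- \frac{606}{5}\right)^{2} + \sqrt{16941}} = \sqrt{\frac{367236}{25} + \sqrt{16941}}$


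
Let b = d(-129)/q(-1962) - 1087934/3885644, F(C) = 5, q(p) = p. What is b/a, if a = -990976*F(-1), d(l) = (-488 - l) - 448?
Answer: -8343235/314784910793472 ≈ -2.6505e-8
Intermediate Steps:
d(l) = -936 - l
b = 41716175/317651397 (b = (-936 - 1*(-129))/(-1962) - 1087934/3885644 = (-936 + 129)*(-1/1962) - 1087934*1/3885644 = -807*(-1/1962) - 543967/1942822 = 269/654 - 543967/1942822 = 41716175/317651397 ≈ 0.13133)
a = -4954880 (a = -990976*5 = -4954880)
b/a = (41716175/317651397)/(-4954880) = (41716175/317651397)*(-1/4954880) = -8343235/314784910793472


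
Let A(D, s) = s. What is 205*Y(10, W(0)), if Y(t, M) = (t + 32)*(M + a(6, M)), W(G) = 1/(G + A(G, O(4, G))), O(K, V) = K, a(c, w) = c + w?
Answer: 55965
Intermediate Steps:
W(G) = 1/(4 + G) (W(G) = 1/(G + 4) = 1/(4 + G))
Y(t, M) = (6 + 2*M)*(32 + t) (Y(t, M) = (t + 32)*(M + (6 + M)) = (32 + t)*(6 + 2*M) = (6 + 2*M)*(32 + t))
205*Y(10, W(0)) = 205*(192 + 64/(4 + 0) + 10/(4 + 0) + 10*(6 + 1/(4 + 0))) = 205*(192 + 64/4 + 10/4 + 10*(6 + 1/4)) = 205*(192 + 64*(1/4) + (1/4)*10 + 10*(6 + 1/4)) = 205*(192 + 16 + 5/2 + 10*(25/4)) = 205*(192 + 16 + 5/2 + 125/2) = 205*273 = 55965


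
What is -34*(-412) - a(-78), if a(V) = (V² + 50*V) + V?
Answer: 11902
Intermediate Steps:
a(V) = V² + 51*V
-34*(-412) - a(-78) = -34*(-412) - (-78)*(51 - 78) = 14008 - (-78)*(-27) = 14008 - 1*2106 = 14008 - 2106 = 11902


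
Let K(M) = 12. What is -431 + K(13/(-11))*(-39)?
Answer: -899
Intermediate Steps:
-431 + K(13/(-11))*(-39) = -431 + 12*(-39) = -431 - 468 = -899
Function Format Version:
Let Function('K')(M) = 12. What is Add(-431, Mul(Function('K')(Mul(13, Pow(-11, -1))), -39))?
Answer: -899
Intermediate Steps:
Add(-431, Mul(Function('K')(Mul(13, Pow(-11, -1))), -39)) = Add(-431, Mul(12, -39)) = Add(-431, -468) = -899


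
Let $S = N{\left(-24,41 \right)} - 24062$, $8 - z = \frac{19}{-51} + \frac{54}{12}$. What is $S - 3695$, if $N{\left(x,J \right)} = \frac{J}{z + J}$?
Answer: $- \frac{127039607}{4577} \approx -27756.0$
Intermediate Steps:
$z = \frac{395}{102}$ ($z = 8 - \left(\frac{19}{-51} + \frac{54}{12}\right) = 8 - \left(19 \left(- \frac{1}{51}\right) + 54 \cdot \frac{1}{12}\right) = 8 - \left(- \frac{19}{51} + \frac{9}{2}\right) = 8 - \frac{421}{102} = \frac{395}{102} \approx 3.8725$)
$N{\left(x,J \right)} = \frac{J}{\frac{395}{102} + J}$
$S = - \frac{110127592}{4577}$ ($S = 102 \cdot 41 \frac{1}{395 + 102 \cdot 41} - 24062 = 102 \cdot 41 \frac{1}{395 + 4182} - 24062 = 102 \cdot 41 \cdot \frac{1}{4577} - 24062 = \frac{4182}{4577} - 24062 = - \frac{110127592}{4577} \approx -24061.0$)
$S - 3695 = - \frac{110127592}{4577} - 3695 = - \frac{127039607}{4577}$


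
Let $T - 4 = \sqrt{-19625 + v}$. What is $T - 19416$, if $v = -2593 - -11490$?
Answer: $-19412 + 6 i \sqrt{298} \approx -19412.0 + 103.58 i$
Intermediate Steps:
$v = 8897$ ($v = -2593 + 11490 = 8897$)
$T = 4 + 6 i \sqrt{298}$ ($T = 4 + \sqrt{-19625 + 8897} = 4 + \sqrt{-10728} = 4 + 6 i \sqrt{298} \approx 4.0 + 103.58 i$)
$T - 19416 = \left(4 + 6 i \sqrt{298}\right) - 19416 = -19412 + 6 i \sqrt{298}$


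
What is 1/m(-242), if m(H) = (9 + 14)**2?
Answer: 1/529 ≈ 0.0018904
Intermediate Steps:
m(H) = 529 (m(H) = 23**2 = 529)
1/m(-242) = 1/529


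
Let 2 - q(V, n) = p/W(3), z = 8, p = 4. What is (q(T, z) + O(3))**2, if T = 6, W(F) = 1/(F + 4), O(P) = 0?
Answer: 676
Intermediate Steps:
W(F) = 1/(4 + F)
q(V, n) = -26 (q(V, n) = 2 - 4/(1/(4 + 3)) = 2 - 4/(1/7) = 2 - 4/1/7 = 2 - 4*7 = 2 - 1*28 = 2 - 28 = -26)
(q(T, z) + O(3))**2 = (-26 + 0)**2 = (-26)**2 = 676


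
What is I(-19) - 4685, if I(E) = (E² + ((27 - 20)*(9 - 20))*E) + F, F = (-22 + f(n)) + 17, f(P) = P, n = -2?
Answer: -2868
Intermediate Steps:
F = -7 (F = (-22 - 2) + 17 = -24 + 17 = -7)
I(E) = -7 + E² - 77*E (I(E) = (E² + ((27 - 20)*(9 - 20))*E) - 7 = (E² + (7*(-11))*E) - 7 = (E² - 77*E) - 7 = -7 + E² - 77*E)
I(-19) - 4685 = (-7 + (-19)² - 77*(-19)) - 4685 = (-7 + 361 + 1463) - 4685 = 1817 - 4685 = -2868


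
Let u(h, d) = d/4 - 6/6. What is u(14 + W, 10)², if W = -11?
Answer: 9/4 ≈ 2.2500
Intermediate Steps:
u(h, d) = -1 + d/4 (u(h, d) = d*(¼) - 6*⅙ = d/4 - 1 = -1 + d/4)
u(14 + W, 10)² = (-1 + (¼)*10)² = (-1 + 5/2)² = (3/2)² = 9/4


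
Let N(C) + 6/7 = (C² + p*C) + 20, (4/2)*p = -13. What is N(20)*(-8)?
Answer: -16192/7 ≈ -2313.1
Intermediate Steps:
p = -13/2 (p = (½)*(-13) = -13/2 ≈ -6.5000)
N(C) = 134/7 + C² - 13*C/2 (N(C) = -6/7 + ((C² - 13*C/2) + 20) = -6/7 + (20 + C² - 13*C/2) = 134/7 + C² - 13*C/2)
N(20)*(-8) = (134/7 + 20² - 13/2*20)*(-8) = (134/7 + 400 - 130)*(-8) = (2024/7)*(-8) = -16192/7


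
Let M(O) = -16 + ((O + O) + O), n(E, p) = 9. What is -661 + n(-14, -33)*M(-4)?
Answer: -913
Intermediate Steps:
M(O) = -16 + 3*O (M(O) = -16 + (2*O + O) = -16 + 3*O)
-661 + n(-14, -33)*M(-4) = -661 + 9*(-16 + 3*(-4)) = -661 + 9*(-16 - 12) = -661 + 9*(-28) = -661 - 252 = -913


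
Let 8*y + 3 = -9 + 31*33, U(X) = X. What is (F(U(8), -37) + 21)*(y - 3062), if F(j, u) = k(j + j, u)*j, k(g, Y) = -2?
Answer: -117425/8 ≈ -14678.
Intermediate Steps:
F(j, u) = -2*j
y = 1011/8 (y = -3/8 + (-9 + 31*33)/8 = -3/8 + (-9 + 1023)/8 = -3/8 + (1/8)*1014 = -3/8 + 507/4 = 1011/8 ≈ 126.38)
(F(U(8), -37) + 21)*(y - 3062) = (-2*8 + 21)*(1011/8 - 3062) = (-16 + 21)*(-23485/8) = 5*(-23485/8) = -117425/8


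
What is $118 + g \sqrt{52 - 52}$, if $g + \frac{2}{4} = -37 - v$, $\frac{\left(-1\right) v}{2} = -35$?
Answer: $118$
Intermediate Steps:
$v = 70$ ($v = \left(-2\right) \left(-35\right) = 70$)
$g = - \frac{215}{2}$ ($g = - \frac{1}{2} - 107 = - \frac{215}{2} \approx -107.5$)
$118 + g \sqrt{52 - 52} = 118 - \frac{215 \sqrt{52 - 52}}{2} = 118 - \frac{215 \sqrt{0}}{2} = 118 - 0 = 118 + 0 = 118$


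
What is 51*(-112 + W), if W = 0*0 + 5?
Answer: -5457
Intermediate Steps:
W = 5 (W = 0 + 5 = 5)
51*(-112 + W) = 51*(-112 + 5) = 51*(-107) = -5457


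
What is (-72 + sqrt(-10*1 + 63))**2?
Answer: (72 - sqrt(53))**2 ≈ 4188.7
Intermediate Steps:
(-72 + sqrt(-10*1 + 63))**2 = (-72 + sqrt(-10 + 63))**2 = (-72 + sqrt(53))**2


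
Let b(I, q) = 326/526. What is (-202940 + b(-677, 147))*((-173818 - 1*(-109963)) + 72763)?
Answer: -475447191756/263 ≈ -1.8078e+9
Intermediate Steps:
b(I, q) = 163/263 (b(I, q) = 326*(1/526) = 163/263)
(-202940 + b(-677, 147))*((-173818 - 1*(-109963)) + 72763) = (-202940 + 163/263)*((-173818 - 1*(-109963)) + 72763) = -53373057*((-173818 + 109963) + 72763)/263 = -53373057*(-63855 + 72763)/263 = -53373057/263*8908 = -475447191756/263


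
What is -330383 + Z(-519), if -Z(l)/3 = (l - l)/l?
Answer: -330383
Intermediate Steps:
Z(l) = 0 (Z(l) = -3*(l - l)/l = -0/l = -3*0 = 0)
-330383 + Z(-519) = -330383 + 0 = -330383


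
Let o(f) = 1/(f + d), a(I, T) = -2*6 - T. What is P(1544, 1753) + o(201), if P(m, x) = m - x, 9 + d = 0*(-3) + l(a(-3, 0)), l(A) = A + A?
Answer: -35111/168 ≈ -208.99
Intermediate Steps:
a(I, T) = -12 - T
l(A) = 2*A
d = -33 (d = -9 + (0*(-3) + 2*(-12 - 1*0)) = -9 + (0 + 2*(-12 + 0)) = -9 + (0 + 2*(-12)) = -9 + (0 - 24) = -9 - 24 = -33)
o(f) = 1/(-33 + f) (o(f) = 1/(f - 33) = 1/(-33 + f))
P(1544, 1753) + o(201) = (1544 - 1*1753) + 1/(-33 + 201) = (1544 - 1753) + 1/168 = -209 + 1/168 = -35111/168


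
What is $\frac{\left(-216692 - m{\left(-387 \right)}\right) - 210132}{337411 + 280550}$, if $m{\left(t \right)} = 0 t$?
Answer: $- \frac{426824}{617961} \approx -0.6907$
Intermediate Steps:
$m{\left(t \right)} = 0$
$\frac{\left(-216692 - m{\left(-387 \right)}\right) - 210132}{337411 + 280550} = \frac{\left(-216692 - 0\right) - 210132}{337411 + 280550} = \frac{\left(-216692 + 0\right) - 210132}{617961} = \left(-216692 - 210132\right) \frac{1}{617961} = \left(-426824\right) \frac{1}{617961} = - \frac{426824}{617961}$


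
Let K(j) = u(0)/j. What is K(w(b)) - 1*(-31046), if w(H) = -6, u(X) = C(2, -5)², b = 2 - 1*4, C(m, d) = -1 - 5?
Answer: 31040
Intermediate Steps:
C(m, d) = -6
b = -2 (b = 2 - 4 = -2)
u(X) = 36 (u(X) = (-6)² = 36)
K(j) = 36/j
K(w(b)) - 1*(-31046) = 36/(-6) - 1*(-31046) = 36*(-⅙) + 31046 = -6 + 31046 = 31040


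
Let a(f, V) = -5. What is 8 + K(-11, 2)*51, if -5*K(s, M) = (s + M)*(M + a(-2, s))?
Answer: -1337/5 ≈ -267.40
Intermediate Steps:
K(s, M) = -(-5 + M)*(M + s)/5 (K(s, M) = -(s + M)*(M - 5)/5 = -(M + s)*(-5 + M)/5 = -(-5 + M)*(M + s)/5)
8 + K(-11, 2)*51 = 8 + (2 - 11 - 1/5*2**2 - 1/5*2*(-11))*51 = 8 + (2 - 11 - 1/5*4 + 22/5)*51 = 8 + (2 - 11 - 4/5 + 22/5)*51 = 8 - 27/5*51 = 8 - 1377/5 = -1337/5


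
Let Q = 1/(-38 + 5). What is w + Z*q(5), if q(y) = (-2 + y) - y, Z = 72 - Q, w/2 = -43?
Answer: -7592/33 ≈ -230.06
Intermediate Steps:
w = -86 (w = 2*(-43) = -86)
Q = -1/33 (Q = 1/(-33) = -1/33 ≈ -0.030303)
Z = 2377/33 (Z = 72 - 1*(-1/33) = 72 + 1/33 = 2377/33 ≈ 72.030)
q(y) = -2
w + Z*q(5) = -86 + (2377/33)*(-2) = -86 - 4754/33 = -7592/33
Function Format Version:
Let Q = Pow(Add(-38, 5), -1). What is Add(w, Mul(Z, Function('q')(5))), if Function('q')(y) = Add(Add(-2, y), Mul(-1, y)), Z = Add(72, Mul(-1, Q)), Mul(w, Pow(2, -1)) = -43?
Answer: Rational(-7592, 33) ≈ -230.06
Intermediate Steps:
w = -86 (w = Mul(2, -43) = -86)
Q = Rational(-1, 33) (Q = Pow(-33, -1) = Rational(-1, 33) ≈ -0.030303)
Z = Rational(2377, 33) (Z = Add(72, Mul(-1, Rational(-1, 33))) = Add(72, Rational(1, 33)) = Rational(2377, 33) ≈ 72.030)
Function('q')(y) = -2
Add(w, Mul(Z, Function('q')(5))) = Add(-86, Mul(Rational(2377, 33), -2)) = Add(-86, Rational(-4754, 33)) = Rational(-7592, 33)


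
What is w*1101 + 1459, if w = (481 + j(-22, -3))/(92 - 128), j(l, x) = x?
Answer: -78959/6 ≈ -13160.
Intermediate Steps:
w = -239/18 (w = (481 - 3)/(92 - 128) = 478/(-36) = 478*(-1/36) = -239/18 ≈ -13.278)
w*1101 + 1459 = -239/18*1101 + 1459 = -87713/6 + 1459 = -78959/6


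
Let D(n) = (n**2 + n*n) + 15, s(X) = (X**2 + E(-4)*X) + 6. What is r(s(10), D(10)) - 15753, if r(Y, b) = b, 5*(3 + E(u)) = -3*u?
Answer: -15538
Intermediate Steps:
E(u) = -3 - 3*u/5 (E(u) = -3 + (-3*u)/5 = -3 - 3*u/5)
s(X) = 6 + X**2 - 3*X/5 (s(X) = (X**2 + (-3 - 3/5*(-4))*X) + 6 = (X**2 + (-3 + 12/5)*X) + 6 = (X**2 - 3*X/5) + 6 = 6 + X**2 - 3*X/5)
D(n) = 15 + 2*n**2 (D(n) = (n**2 + n**2) + 15 = 2*n**2 + 15 = 15 + 2*n**2)
r(s(10), D(10)) - 15753 = (15 + 2*10**2) - 15753 = (15 + 2*100) - 15753 = (15 + 200) - 15753 = 215 - 15753 = -15538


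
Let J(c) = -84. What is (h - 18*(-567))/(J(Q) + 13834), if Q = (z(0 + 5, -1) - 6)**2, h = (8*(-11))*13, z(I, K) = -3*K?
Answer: 4531/6875 ≈ 0.65905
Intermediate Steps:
h = -1144 (h = -88*13 = -1144)
Q = 9 (Q = (-3*(-1) - 6)**2 = (3 - 6)**2 = (-3)**2 = 9)
(h - 18*(-567))/(J(Q) + 13834) = (-1144 - 18*(-567))/(-84 + 13834) = (-1144 + 10206)/13750 = 9062*(1/13750) = 4531/6875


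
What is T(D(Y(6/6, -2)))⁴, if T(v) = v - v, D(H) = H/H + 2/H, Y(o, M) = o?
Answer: 0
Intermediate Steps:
D(H) = 1 + 2/H
T(v) = 0
T(D(Y(6/6, -2)))⁴ = 0⁴ = 0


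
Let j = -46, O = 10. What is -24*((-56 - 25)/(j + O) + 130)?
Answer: -3174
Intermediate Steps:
-24*((-56 - 25)/(j + O) + 130) = -24*((-56 - 25)/(-46 + 10) + 130) = -24*(-81/(-36) + 130) = -24*(-81*(-1/36) + 130) = -24*(9/4 + 130) = -24*529/4 = -3174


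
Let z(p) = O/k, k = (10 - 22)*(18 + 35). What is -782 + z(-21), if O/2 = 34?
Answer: -124355/159 ≈ -782.11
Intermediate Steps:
O = 68 (O = 2*34 = 68)
k = -636 (k = -12*53 = -636)
z(p) = -17/159 (z(p) = 68/(-636) = 68*(-1/636) = -17/159)
-782 + z(-21) = -782 - 17/159 = -124355/159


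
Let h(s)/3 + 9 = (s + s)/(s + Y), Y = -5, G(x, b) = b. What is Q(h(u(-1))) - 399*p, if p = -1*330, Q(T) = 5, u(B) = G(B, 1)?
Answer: 131675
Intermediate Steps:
u(B) = 1
h(s) = -27 + 6*s/(-5 + s) (h(s) = -27 + 3*((s + s)/(s - 5)) = -27 + 3*((2*s)/(-5 + s)) = -27 + 3*(2*s/(-5 + s)) = -27 + 6*s/(-5 + s))
p = -330
Q(h(u(-1))) - 399*p = 5 - 399*(-330) = 5 + 131670 = 131675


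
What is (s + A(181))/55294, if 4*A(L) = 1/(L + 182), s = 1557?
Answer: 2260765/80286888 ≈ 0.028159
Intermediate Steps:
A(L) = 1/(4*(182 + L)) (A(L) = 1/(4*(L + 182)) = 1/(4*(182 + L)))
(s + A(181))/55294 = (1557 + 1/(4*(182 + 181)))/55294 = (1557 + (¼)/363)*(1/55294) = (1557 + (¼)*(1/363))*(1/55294) = (1557 + 1/1452)*(1/55294) = (2260765/1452)*(1/55294) = 2260765/80286888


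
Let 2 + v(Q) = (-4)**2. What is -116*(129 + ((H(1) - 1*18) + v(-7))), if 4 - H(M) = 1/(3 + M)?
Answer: -14935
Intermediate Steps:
H(M) = 4 - 1/(3 + M)
v(Q) = 14 (v(Q) = -2 + (-4)**2 = -2 + 16 = 14)
-116*(129 + ((H(1) - 1*18) + v(-7))) = -116*(129 + (((11 + 4*1)/(3 + 1) - 1*18) + 14)) = -116*(129 + (((11 + 4)/4 - 18) + 14)) = -116*(129 + (((1/4)*15 - 18) + 14)) = -116*(129 + ((15/4 - 18) + 14)) = -116*(129 + (-57/4 + 14)) = -116*(129 - 1/4) = -116*515/4 = -14935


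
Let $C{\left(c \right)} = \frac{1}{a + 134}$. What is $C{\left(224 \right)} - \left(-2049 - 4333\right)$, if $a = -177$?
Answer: $\frac{274425}{43} \approx 6382.0$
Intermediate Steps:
$C{\left(c \right)} = - \frac{1}{43}$ ($C{\left(c \right)} = \frac{1}{-177 + 134} = \frac{1}{-43} = - \frac{1}{43}$)
$C{\left(224 \right)} - \left(-2049 - 4333\right) = - \frac{1}{43} - \left(-2049 - 4333\right) = - \frac{1}{43} - -6382 = - \frac{1}{43} + 6382 = \frac{274425}{43}$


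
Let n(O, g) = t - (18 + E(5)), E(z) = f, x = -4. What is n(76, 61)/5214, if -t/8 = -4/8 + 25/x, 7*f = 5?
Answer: 247/36498 ≈ 0.0067675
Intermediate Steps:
f = 5/7 (f = (1/7)*5 = 5/7 ≈ 0.71429)
E(z) = 5/7
t = 54 (t = -8*(-4/8 + 25/(-4)) = -8*(-4*1/8 + 25*(-1/4)) = -8*(-1/2 - 25/4) = -8*(-27/4) = 54)
n(O, g) = 247/7 (n(O, g) = 54 - (18 + 5/7) = 54 - 1*131/7 = 54 - 131/7 = 247/7)
n(76, 61)/5214 = (247/7)/5214 = (247/7)*(1/5214) = 247/36498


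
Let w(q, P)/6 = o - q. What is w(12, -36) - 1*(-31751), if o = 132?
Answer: 32471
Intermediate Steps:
w(q, P) = 792 - 6*q (w(q, P) = 6*(132 - q) = 792 - 6*q)
w(12, -36) - 1*(-31751) = (792 - 6*12) - 1*(-31751) = (792 - 72) + 31751 = 720 + 31751 = 32471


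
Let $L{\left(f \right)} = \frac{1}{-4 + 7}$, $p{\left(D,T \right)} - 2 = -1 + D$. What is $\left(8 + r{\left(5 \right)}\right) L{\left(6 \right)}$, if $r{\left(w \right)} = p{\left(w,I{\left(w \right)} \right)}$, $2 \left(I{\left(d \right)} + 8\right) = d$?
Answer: $\frac{14}{3} \approx 4.6667$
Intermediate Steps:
$I{\left(d \right)} = -8 + \frac{d}{2}$
$p{\left(D,T \right)} = 1 + D$ ($p{\left(D,T \right)} = 2 + \left(-1 + D\right) = 1 + D$)
$r{\left(w \right)} = 1 + w$
$L{\left(f \right)} = \frac{1}{3}$
$\left(8 + r{\left(5 \right)}\right) L{\left(6 \right)} = \left(8 + \left(1 + 5\right)\right) \frac{1}{3} = \left(8 + 6\right) \frac{1}{3} = 14 \cdot \frac{1}{3} = \frac{14}{3}$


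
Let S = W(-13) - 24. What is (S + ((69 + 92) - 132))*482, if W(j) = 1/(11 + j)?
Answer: 2169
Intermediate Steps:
S = -49/2 (S = 1/(11 - 13) - 24 = 1/(-2) - 24 = -½ - 24 = -49/2 ≈ -24.500)
(S + ((69 + 92) - 132))*482 = (-49/2 + ((69 + 92) - 132))*482 = (-49/2 + (161 - 132))*482 = (-49/2 + 29)*482 = (9/2)*482 = 2169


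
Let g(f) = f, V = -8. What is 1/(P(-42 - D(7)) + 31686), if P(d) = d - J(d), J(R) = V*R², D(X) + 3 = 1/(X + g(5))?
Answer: 36/1579211 ≈ 2.2796e-5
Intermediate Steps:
D(X) = -3 + 1/(5 + X) (D(X) = -3 + 1/(X + 5) = -3 + 1/(5 + X))
J(R) = -8*R²
P(d) = d + 8*d² (P(d) = d - (-8)*d² = d + 8*d²)
1/(P(-42 - D(7)) + 31686) = 1/((-42 - (-14 - 3*7)/(5 + 7))*(1 + 8*(-42 - (-14 - 3*7)/(5 + 7))) + 31686) = 1/((-42 - (-14 - 21)/12)*(1 + 8*(-42 - (-14 - 21)/12)) + 31686) = 1/((-42 - (-35)/12)*(1 + 8*(-42 - (-35)/12)) + 31686) = 1/((-42 - 1*(-35/12))*(1 + 8*(-42 - 1*(-35/12))) + 31686) = 1/((-42 + 35/12)*(1 + 8*(-42 + 35/12)) + 31686) = 1/(-469*(1 + 8*(-469/12))/12 + 31686) = 1/(-469*(1 - 938/3)/12 + 31686) = 1/(-469/12*(-935/3) + 31686) = 1/(438515/36 + 31686) = 1/(1579211/36) = 36/1579211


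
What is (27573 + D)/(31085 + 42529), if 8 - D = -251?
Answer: 13916/36807 ≈ 0.37808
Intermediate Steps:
D = 259 (D = 8 - 1*(-251) = 8 + 251 = 259)
(27573 + D)/(31085 + 42529) = (27573 + 259)/(31085 + 42529) = 27832/73614 = 27832*(1/73614) = 13916/36807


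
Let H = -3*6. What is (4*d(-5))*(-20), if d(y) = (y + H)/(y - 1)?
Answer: -920/3 ≈ -306.67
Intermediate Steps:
H = -18
d(y) = (-18 + y)/(-1 + y) (d(y) = (y - 18)/(y - 1) = (-18 + y)/(-1 + y))
(4*d(-5))*(-20) = (4*((-18 - 5)/(-1 - 5)))*(-20) = (4*(-23/(-6)))*(-20) = (4*(-1/6*(-23)))*(-20) = (4*(23/6))*(-20) = (46/3)*(-20) = -920/3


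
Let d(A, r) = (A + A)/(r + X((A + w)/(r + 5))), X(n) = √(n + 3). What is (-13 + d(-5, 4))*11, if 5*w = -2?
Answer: -2981/17 + 55*√15/17 ≈ -162.82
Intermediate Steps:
w = -⅖ (w = (⅕)*(-2) = -⅖ ≈ -0.40000)
X(n) = √(3 + n)
d(A, r) = 2*A/(r + √(3 + (-⅖ + A)/(5 + r))) (d(A, r) = (A + A)/(r + √(3 + (A - ⅖)/(r + 5))) = (2*A)/(r + √(3 + (-⅖ + A)/(5 + r))) = 2*A/(r + √(3 + (-⅖ + A)/(5 + r))))
(-13 + d(-5, 4))*11 = (-13 + 10*(-5)/(5*4 + √5*√((73 + 5*(-5) + 15*4)/(5 + 4))))*11 = (-13 + 10*(-5)/(20 + √5*√((73 - 25 + 60)/9)))*11 = (-13 + 10*(-5)/(20 + √5*√((⅑)*108)))*11 = (-13 + 10*(-5)/(20 + √5*√12))*11 = (-13 + 10*(-5)/(20 + √5*(2*√3)))*11 = (-13 + 10*(-5)/(20 + 2*√15))*11 = (-13 - 50/(20 + 2*√15))*11 = -143 - 550/(20 + 2*√15)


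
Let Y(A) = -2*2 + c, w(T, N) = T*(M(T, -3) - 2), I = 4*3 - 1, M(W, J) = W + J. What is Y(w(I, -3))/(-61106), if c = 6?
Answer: -1/30553 ≈ -3.2730e-5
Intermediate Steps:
M(W, J) = J + W
I = 11 (I = 12 - 1 = 11)
w(T, N) = T*(-5 + T) (w(T, N) = T*((-3 + T) - 2) = T*(-5 + T))
Y(A) = 2 (Y(A) = -2*2 + 6 = -4 + 6 = 2)
Y(w(I, -3))/(-61106) = 2/(-61106) = 2*(-1/61106) = -1/30553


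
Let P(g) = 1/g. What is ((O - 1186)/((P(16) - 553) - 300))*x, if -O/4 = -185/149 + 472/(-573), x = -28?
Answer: -45047201920/1165139919 ≈ -38.662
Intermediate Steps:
P(g) = 1/g
O = 705332/85377 (O = -4*(-185/149 + 472/(-573)) = -4*(-185*1/149 + 472*(-1/573)) = -4*(-185/149 - 472/573) = -4*(-176333/85377) = 705332/85377 ≈ 8.2614)
((O - 1186)/((P(16) - 553) - 300))*x = ((705332/85377 - 1186)/((1/16 - 553) - 300))*(-28) = -100551790/(85377*((1/16 - 553) - 300))*(-28) = -100551790/(85377*(-8847/16 - 300))*(-28) = -100551790/(85377*(-13647/16))*(-28) = -100551790/85377*(-16/13647)*(-28) = (1608828640/1165139919)*(-28) = -45047201920/1165139919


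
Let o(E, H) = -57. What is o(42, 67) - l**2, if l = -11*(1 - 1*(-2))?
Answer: -1146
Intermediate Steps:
l = -33 (l = -11*(1 + 2) = -11*3 = -33)
o(42, 67) - l**2 = -57 - 1*(-33)**2 = -57 - 1*1089 = -57 - 1089 = -1146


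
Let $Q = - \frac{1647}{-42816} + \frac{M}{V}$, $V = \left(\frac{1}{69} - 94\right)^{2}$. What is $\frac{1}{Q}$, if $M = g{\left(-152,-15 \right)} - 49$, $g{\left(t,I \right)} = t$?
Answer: $\frac{600212171200}{9430571133} \approx 63.645$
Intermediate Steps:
$V = \frac{42055225}{4761}$ ($V = \left(\frac{1}{69} - 94\right)^{2} = \left(- \frac{6485}{69}\right)^{2} = \frac{42055225}{4761} \approx 8833.3$)
$M = -201$ ($M = -152 - 49 = -201$)
$Q = \frac{9430571133}{600212171200}$ ($Q = - \frac{1647}{-42816} - \frac{201}{\frac{42055225}{4761}} = \left(-1647\right) \left(- \frac{1}{42816}\right) - \frac{956961}{42055225} = \frac{549}{14272} - \frac{956961}{42055225} = \frac{9430571133}{600212171200} \approx 0.015712$)
$\frac{1}{Q} = \frac{1}{\frac{9430571133}{600212171200}} = \frac{600212171200}{9430571133}$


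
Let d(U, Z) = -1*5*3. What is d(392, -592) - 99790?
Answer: -99805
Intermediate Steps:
d(U, Z) = -15 (d(U, Z) = -5*3 = -15)
d(392, -592) - 99790 = -15 - 99790 = -99805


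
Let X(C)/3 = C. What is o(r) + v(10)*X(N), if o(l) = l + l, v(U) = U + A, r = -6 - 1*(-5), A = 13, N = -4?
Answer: -278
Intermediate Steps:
X(C) = 3*C
r = -1 (r = -6 + 5 = -1)
v(U) = 13 + U (v(U) = U + 13 = 13 + U)
o(l) = 2*l
o(r) + v(10)*X(N) = 2*(-1) + (13 + 10)*(3*(-4)) = -2 + 23*(-12) = -2 - 276 = -278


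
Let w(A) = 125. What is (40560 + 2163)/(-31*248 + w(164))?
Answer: -14241/2521 ≈ -5.6489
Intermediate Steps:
(40560 + 2163)/(-31*248 + w(164)) = (40560 + 2163)/(-31*248 + 125) = 42723/(-7688 + 125) = 42723/(-7563) = 42723*(-1/7563) = -14241/2521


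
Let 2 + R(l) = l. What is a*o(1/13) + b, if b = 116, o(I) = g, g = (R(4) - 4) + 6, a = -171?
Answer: -568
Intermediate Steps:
R(l) = -2 + l
g = 4 (g = ((-2 + 4) - 4) + 6 = (2 - 4) + 6 = -2 + 6 = 4)
o(I) = 4
a*o(1/13) + b = -171*4 + 116 = -684 + 116 = -568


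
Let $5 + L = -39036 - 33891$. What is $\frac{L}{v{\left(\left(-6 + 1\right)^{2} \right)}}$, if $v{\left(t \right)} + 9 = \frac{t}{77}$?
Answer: $\frac{1403941}{167} \approx 8406.8$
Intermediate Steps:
$L = -72932$ ($L = -5 - 72927 = -72932$)
$v{\left(t \right)} = -9 + \frac{t}{77}$
$\frac{L}{v{\left(\left(-6 + 1\right)^{2} \right)}} = - \frac{72932}{-9 + \frac{\left(-6 + 1\right)^{2}}{77}} = - \frac{72932}{-9 + \frac{\left(-5\right)^{2}}{77}} = - \frac{72932}{-9 + \frac{1}{77} \cdot 25} = - \frac{72932}{-9 + \frac{25}{77}} = - \frac{72932}{- \frac{668}{77}} = \left(-72932\right) \left(- \frac{77}{668}\right) = \frac{1403941}{167}$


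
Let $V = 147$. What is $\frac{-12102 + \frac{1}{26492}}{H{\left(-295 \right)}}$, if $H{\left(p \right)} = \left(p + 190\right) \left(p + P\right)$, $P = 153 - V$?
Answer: $- \frac{320606183}{803899740} \approx -0.39881$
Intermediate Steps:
$P = 6$ ($P = 153 - 147 = 6$)
$H{\left(p \right)} = \left(6 + p\right) \left(190 + p\right)$ ($H{\left(p \right)} = \left(p + 190\right) \left(p + 6\right) = \left(190 + p\right) \left(6 + p\right) = \left(6 + p\right) \left(190 + p\right)$)
$\frac{-12102 + \frac{1}{26492}}{H{\left(-295 \right)}} = \frac{-12102 + \frac{1}{26492}}{1140 + \left(-295\right)^{2} + 196 \left(-295\right)} = \frac{-12102 + \frac{1}{26492}}{1140 + 87025 - 57820} = - \frac{320606183}{26492 \cdot 30345} = \left(- \frac{320606183}{26492}\right) \frac{1}{30345} = - \frac{320606183}{803899740}$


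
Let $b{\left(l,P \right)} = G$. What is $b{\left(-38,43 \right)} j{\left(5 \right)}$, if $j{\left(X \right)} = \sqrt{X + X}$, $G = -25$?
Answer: $- 25 \sqrt{10} \approx -79.057$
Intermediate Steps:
$b{\left(l,P \right)} = -25$
$j{\left(X \right)} = \sqrt{2} \sqrt{X}$ ($j{\left(X \right)} = \sqrt{2 X} = \sqrt{2} \sqrt{X}$)
$b{\left(-38,43 \right)} j{\left(5 \right)} = - 25 \sqrt{2} \sqrt{5} = - 25 \sqrt{10}$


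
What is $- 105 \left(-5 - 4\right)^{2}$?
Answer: $-8505$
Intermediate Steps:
$- 105 \left(-5 - 4\right)^{2} = - 105 \left(-9\right)^{2} = \left(-105\right) 81 = -8505$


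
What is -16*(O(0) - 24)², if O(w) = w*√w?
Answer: -9216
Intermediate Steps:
O(w) = w^(3/2)
-16*(O(0) - 24)² = -16*(0^(3/2) - 24)² = -16*(0 - 24)² = -16*(-24)² = -16*576 = -9216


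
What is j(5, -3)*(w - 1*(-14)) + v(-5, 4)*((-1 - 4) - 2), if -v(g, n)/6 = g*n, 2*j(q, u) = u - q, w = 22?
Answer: -984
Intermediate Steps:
j(q, u) = u/2 - q/2 (j(q, u) = (u - q)/2 = u/2 - q/2)
v(g, n) = -6*g*n
j(5, -3)*(w - 1*(-14)) + v(-5, 4)*((-1 - 4) - 2) = ((½)*(-3) - ½*5)*(22 - 1*(-14)) + (-6*(-5)*4)*((-1 - 4) - 2) = (-3/2 - 5/2)*(22 + 14) + 120*(-5 - 2) = -4*36 + 120*(-7) = -144 - 840 = -984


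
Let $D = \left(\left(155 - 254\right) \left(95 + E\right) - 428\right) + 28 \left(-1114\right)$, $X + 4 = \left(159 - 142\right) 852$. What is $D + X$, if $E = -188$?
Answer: $-7933$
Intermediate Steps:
$X = 14480$ ($X = -4 + \left(159 - 142\right) 852 = -4 + 17 \cdot 852 = -4 + 14484 = 14480$)
$D = -22413$ ($D = \left(\left(155 - 254\right) \left(95 - 188\right) - 428\right) + 28 \left(-1114\right) = \left(\left(-99\right) \left(-93\right) - 428\right) - 31192 = \left(9207 - 428\right) - 31192 = 8779 - 31192 = -22413$)
$D + X = -22413 + 14480 = -7933$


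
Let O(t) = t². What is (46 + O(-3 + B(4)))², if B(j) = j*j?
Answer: 46225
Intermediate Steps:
B(j) = j²
(46 + O(-3 + B(4)))² = (46 + (-3 + 4²)²)² = (46 + (-3 + 16)²)² = (46 + 13²)² = (46 + 169)² = 215² = 46225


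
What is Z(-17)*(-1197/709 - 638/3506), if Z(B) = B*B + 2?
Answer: -676432992/1242877 ≈ -544.25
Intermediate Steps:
Z(B) = 2 + B² (Z(B) = B² + 2 = 2 + B²)
Z(-17)*(-1197/709 - 638/3506) = (2 + (-17)²)*(-1197/709 - 638/3506) = (2 + 289)*(-1197*1/709 - 638*1/3506) = 291*(-1197/709 - 319/1753) = 291*(-2324512/1242877) = -676432992/1242877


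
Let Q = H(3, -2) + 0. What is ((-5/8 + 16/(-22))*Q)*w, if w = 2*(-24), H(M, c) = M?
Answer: 2142/11 ≈ 194.73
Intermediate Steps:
Q = 3 (Q = 3 + 0 = 3)
w = -48
((-5/8 + 16/(-22))*Q)*w = ((-5/8 + 16/(-22))*3)*(-48) = ((-5*⅛ + 16*(-1/22))*3)*(-48) = ((-5/8 - 8/11)*3)*(-48) = -119/88*3*(-48) = -357/88*(-48) = 2142/11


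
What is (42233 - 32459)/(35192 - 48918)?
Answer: -4887/6863 ≈ -0.71208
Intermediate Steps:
(42233 - 32459)/(35192 - 48918) = 9774/(-13726) = 9774*(-1/13726) = -4887/6863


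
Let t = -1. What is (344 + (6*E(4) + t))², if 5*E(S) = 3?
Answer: 3003289/25 ≈ 1.2013e+5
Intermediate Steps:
E(S) = ⅗ (E(S) = (⅕)*3 = ⅗)
(344 + (6*E(4) + t))² = (344 + (6*(⅗) - 1))² = (344 + (18/5 - 1))² = (344 + 13/5)² = (1733/5)² = 3003289/25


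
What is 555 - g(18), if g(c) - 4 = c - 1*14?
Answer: 547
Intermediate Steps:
g(c) = -10 + c (g(c) = 4 + (c - 1*14) = 4 + (c - 14) = 4 + (-14 + c) = -10 + c)
555 - g(18) = 555 - (-10 + 18) = 555 - 1*8 = 555 - 8 = 547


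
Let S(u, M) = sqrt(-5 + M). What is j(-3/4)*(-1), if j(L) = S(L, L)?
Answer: -I*sqrt(23)/2 ≈ -2.3979*I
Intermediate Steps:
j(L) = sqrt(-5 + L)
j(-3/4)*(-1) = sqrt(-5 - 3/4)*(-1) = sqrt(-23/4)*(-1) = (I*sqrt(23)/2)*(-1) = -I*sqrt(23)/2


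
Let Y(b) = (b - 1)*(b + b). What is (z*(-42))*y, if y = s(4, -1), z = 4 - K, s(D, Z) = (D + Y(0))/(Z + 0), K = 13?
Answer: -1512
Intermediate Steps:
Y(b) = 2*b*(-1 + b) (Y(b) = (-1 + b)*(2*b) = 2*b*(-1 + b))
s(D, Z) = D/Z (s(D, Z) = (D + 2*0*(-1 + 0))/(Z + 0) = (D + 2*0*(-1))/Z = (D + 0)/Z = D/Z)
z = -9 (z = 4 - 1*13 = 4 - 13 = -9)
y = -4 (y = 4/(-1) = 4*(-1) = -4)
(z*(-42))*y = -9*(-42)*(-4) = 378*(-4) = -1512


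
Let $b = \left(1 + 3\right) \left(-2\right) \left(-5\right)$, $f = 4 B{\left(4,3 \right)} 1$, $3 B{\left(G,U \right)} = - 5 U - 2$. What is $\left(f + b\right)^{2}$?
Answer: $\frac{2704}{9} \approx 300.44$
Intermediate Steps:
$B{\left(G,U \right)} = - \frac{2}{3} - \frac{5 U}{3}$ ($B{\left(G,U \right)} = \frac{- 5 U - 2}{3} = \frac{-2 - 5 U}{3} = - \frac{2}{3} - \frac{5 U}{3}$)
$f = - \frac{68}{3}$ ($f = 4 \left(- \frac{2}{3} - 5\right) 1 = 4 \left(- \frac{17}{3}\right) 1 = \left(- \frac{68}{3}\right) 1 = - \frac{68}{3} \approx -22.667$)
$b = 40$ ($b = 4 \left(-2\right) \left(-5\right) = \left(-8\right) \left(-5\right) = 40$)
$\left(f + b\right)^{2} = \left(- \frac{68}{3} + 40\right)^{2} = \left(\frac{52}{3}\right)^{2} = \frac{2704}{9}$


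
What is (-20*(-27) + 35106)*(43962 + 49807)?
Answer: 3342489774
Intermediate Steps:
(-20*(-27) + 35106)*(43962 + 49807) = (540 + 35106)*93769 = 35646*93769 = 3342489774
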